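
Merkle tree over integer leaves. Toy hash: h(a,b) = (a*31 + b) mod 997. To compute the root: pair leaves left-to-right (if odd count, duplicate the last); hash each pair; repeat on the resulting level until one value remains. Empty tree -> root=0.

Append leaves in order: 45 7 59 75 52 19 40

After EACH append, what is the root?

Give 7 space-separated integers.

After append 45 (leaves=[45]):
  L0: [45]
  root=45
After append 7 (leaves=[45, 7]):
  L0: [45, 7]
  L1: h(45,7)=(45*31+7)%997=405 -> [405]
  root=405
After append 59 (leaves=[45, 7, 59]):
  L0: [45, 7, 59]
  L1: h(45,7)=(45*31+7)%997=405 h(59,59)=(59*31+59)%997=891 -> [405, 891]
  L2: h(405,891)=(405*31+891)%997=485 -> [485]
  root=485
After append 75 (leaves=[45, 7, 59, 75]):
  L0: [45, 7, 59, 75]
  L1: h(45,7)=(45*31+7)%997=405 h(59,75)=(59*31+75)%997=907 -> [405, 907]
  L2: h(405,907)=(405*31+907)%997=501 -> [501]
  root=501
After append 52 (leaves=[45, 7, 59, 75, 52]):
  L0: [45, 7, 59, 75, 52]
  L1: h(45,7)=(45*31+7)%997=405 h(59,75)=(59*31+75)%997=907 h(52,52)=(52*31+52)%997=667 -> [405, 907, 667]
  L2: h(405,907)=(405*31+907)%997=501 h(667,667)=(667*31+667)%997=407 -> [501, 407]
  L3: h(501,407)=(501*31+407)%997=983 -> [983]
  root=983
After append 19 (leaves=[45, 7, 59, 75, 52, 19]):
  L0: [45, 7, 59, 75, 52, 19]
  L1: h(45,7)=(45*31+7)%997=405 h(59,75)=(59*31+75)%997=907 h(52,19)=(52*31+19)%997=634 -> [405, 907, 634]
  L2: h(405,907)=(405*31+907)%997=501 h(634,634)=(634*31+634)%997=348 -> [501, 348]
  L3: h(501,348)=(501*31+348)%997=924 -> [924]
  root=924
After append 40 (leaves=[45, 7, 59, 75, 52, 19, 40]):
  L0: [45, 7, 59, 75, 52, 19, 40]
  L1: h(45,7)=(45*31+7)%997=405 h(59,75)=(59*31+75)%997=907 h(52,19)=(52*31+19)%997=634 h(40,40)=(40*31+40)%997=283 -> [405, 907, 634, 283]
  L2: h(405,907)=(405*31+907)%997=501 h(634,283)=(634*31+283)%997=994 -> [501, 994]
  L3: h(501,994)=(501*31+994)%997=573 -> [573]
  root=573

Answer: 45 405 485 501 983 924 573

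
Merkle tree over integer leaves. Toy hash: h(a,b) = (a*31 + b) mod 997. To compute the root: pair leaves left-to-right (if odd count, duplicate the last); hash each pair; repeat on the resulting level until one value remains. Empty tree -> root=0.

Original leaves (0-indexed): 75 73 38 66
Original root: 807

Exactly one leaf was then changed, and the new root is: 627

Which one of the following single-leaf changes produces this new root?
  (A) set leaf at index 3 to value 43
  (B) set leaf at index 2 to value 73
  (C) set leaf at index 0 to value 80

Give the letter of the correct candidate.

Answer: C

Derivation:
Original leaves: [75, 73, 38, 66]
Target new root: 627
Try each candidate change and compute the resulting root:
Candidate A: set leaf[3] = 43 -> leaves = [75, 73, 38, 43]
  L0: [75, 73, 38, 43]
  L1: h(75,73)=(75*31+73)%997=404 h(38,43)=(38*31+43)%997=224 -> [404, 224]
  L2: h(404,224)=(404*31+224)%997=784 -> [784]
  root = 784 != target 627
Candidate B: set leaf[2] = 73 -> leaves = [75, 73, 73, 66]
  L0: [75, 73, 73, 66]
  L1: h(75,73)=(75*31+73)%997=404 h(73,66)=(73*31+66)%997=335 -> [404, 335]
  L2: h(404,335)=(404*31+335)%997=895 -> [895]
  root = 895 != target 627
Candidate C: set leaf[0] = 80 -> leaves = [80, 73, 38, 66]
  L0: [80, 73, 38, 66]
  L1: h(80,73)=(80*31+73)%997=559 h(38,66)=(38*31+66)%997=247 -> [559, 247]
  L2: h(559,247)=(559*31+247)%997=627 -> [627]
  root = 627 == target 627  ** MATCH **
Candidate C produces the target root.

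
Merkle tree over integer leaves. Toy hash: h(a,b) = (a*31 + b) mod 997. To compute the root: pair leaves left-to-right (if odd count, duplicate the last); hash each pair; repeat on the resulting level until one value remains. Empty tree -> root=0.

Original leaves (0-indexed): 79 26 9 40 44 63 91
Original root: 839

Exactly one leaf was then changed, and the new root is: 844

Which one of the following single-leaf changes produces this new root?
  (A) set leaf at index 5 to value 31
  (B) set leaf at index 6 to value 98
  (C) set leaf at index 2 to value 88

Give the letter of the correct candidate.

Answer: A

Derivation:
Original leaves: [79, 26, 9, 40, 44, 63, 91]
Target new root: 844
Try each candidate change and compute the resulting root:
Candidate A: set leaf[5] = 31 -> leaves = [79, 26, 9, 40, 44, 31, 91]
  L0: [79, 26, 9, 40, 44, 31, 91]
  L1: h(79,26)=(79*31+26)%997=481 h(9,40)=(9*31+40)%997=319 h(44,31)=(44*31+31)%997=398 h(91,91)=(91*31+91)%997=918 -> [481, 319, 398, 918]
  L2: h(481,319)=(481*31+319)%997=275 h(398,918)=(398*31+918)%997=295 -> [275, 295]
  L3: h(275,295)=(275*31+295)%997=844 -> [844]
  root = 844 == target 844  ** MATCH **
Candidate B: set leaf[6] = 98 -> leaves = [79, 26, 9, 40, 44, 63, 98]
  L0: [79, 26, 9, 40, 44, 63, 98]
  L1: h(79,26)=(79*31+26)%997=481 h(9,40)=(9*31+40)%997=319 h(44,63)=(44*31+63)%997=430 h(98,98)=(98*31+98)%997=145 -> [481, 319, 430, 145]
  L2: h(481,319)=(481*31+319)%997=275 h(430,145)=(430*31+145)%997=514 -> [275, 514]
  L3: h(275,514)=(275*31+514)%997=66 -> [66]
  root = 66 != target 844
Candidate C: set leaf[2] = 88 -> leaves = [79, 26, 88, 40, 44, 63, 91]
  L0: [79, 26, 88, 40, 44, 63, 91]
  L1: h(79,26)=(79*31+26)%997=481 h(88,40)=(88*31+40)%997=774 h(44,63)=(44*31+63)%997=430 h(91,91)=(91*31+91)%997=918 -> [481, 774, 430, 918]
  L2: h(481,774)=(481*31+774)%997=730 h(430,918)=(430*31+918)%997=290 -> [730, 290]
  L3: h(730,290)=(730*31+290)%997=986 -> [986]
  root = 986 != target 844
Candidate A produces the target root.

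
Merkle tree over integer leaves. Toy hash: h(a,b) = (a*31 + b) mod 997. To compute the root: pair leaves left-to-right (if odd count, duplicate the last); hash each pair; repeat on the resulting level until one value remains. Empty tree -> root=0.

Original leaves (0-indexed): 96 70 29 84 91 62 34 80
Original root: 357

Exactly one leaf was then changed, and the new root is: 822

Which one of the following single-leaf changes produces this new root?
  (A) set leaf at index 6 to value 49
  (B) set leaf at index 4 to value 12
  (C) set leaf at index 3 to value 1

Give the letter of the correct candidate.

Answer: A

Derivation:
Original leaves: [96, 70, 29, 84, 91, 62, 34, 80]
Target new root: 822
Try each candidate change and compute the resulting root:
Candidate A: set leaf[6] = 49 -> leaves = [96, 70, 29, 84, 91, 62, 49, 80]
  L0: [96, 70, 29, 84, 91, 62, 49, 80]
  L1: h(96,70)=(96*31+70)%997=55 h(29,84)=(29*31+84)%997=983 h(91,62)=(91*31+62)%997=889 h(49,80)=(49*31+80)%997=602 -> [55, 983, 889, 602]
  L2: h(55,983)=(55*31+983)%997=694 h(889,602)=(889*31+602)%997=245 -> [694, 245]
  L3: h(694,245)=(694*31+245)%997=822 -> [822]
  root = 822 == target 822  ** MATCH **
Candidate B: set leaf[4] = 12 -> leaves = [96, 70, 29, 84, 12, 62, 34, 80]
  L0: [96, 70, 29, 84, 12, 62, 34, 80]
  L1: h(96,70)=(96*31+70)%997=55 h(29,84)=(29*31+84)%997=983 h(12,62)=(12*31+62)%997=434 h(34,80)=(34*31+80)%997=137 -> [55, 983, 434, 137]
  L2: h(55,983)=(55*31+983)%997=694 h(434,137)=(434*31+137)%997=630 -> [694, 630]
  L3: h(694,630)=(694*31+630)%997=210 -> [210]
  root = 210 != target 822
Candidate C: set leaf[3] = 1 -> leaves = [96, 70, 29, 1, 91, 62, 34, 80]
  L0: [96, 70, 29, 1, 91, 62, 34, 80]
  L1: h(96,70)=(96*31+70)%997=55 h(29,1)=(29*31+1)%997=900 h(91,62)=(91*31+62)%997=889 h(34,80)=(34*31+80)%997=137 -> [55, 900, 889, 137]
  L2: h(55,900)=(55*31+900)%997=611 h(889,137)=(889*31+137)%997=777 -> [611, 777]
  L3: h(611,777)=(611*31+777)%997=775 -> [775]
  root = 775 != target 822
Candidate A produces the target root.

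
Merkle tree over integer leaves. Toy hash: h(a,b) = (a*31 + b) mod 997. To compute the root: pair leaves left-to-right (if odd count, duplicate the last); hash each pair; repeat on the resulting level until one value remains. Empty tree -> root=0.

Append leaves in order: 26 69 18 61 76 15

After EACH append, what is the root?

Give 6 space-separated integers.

After append 26 (leaves=[26]):
  L0: [26]
  root=26
After append 69 (leaves=[26, 69]):
  L0: [26, 69]
  L1: h(26,69)=(26*31+69)%997=875 -> [875]
  root=875
After append 18 (leaves=[26, 69, 18]):
  L0: [26, 69, 18]
  L1: h(26,69)=(26*31+69)%997=875 h(18,18)=(18*31+18)%997=576 -> [875, 576]
  L2: h(875,576)=(875*31+576)%997=782 -> [782]
  root=782
After append 61 (leaves=[26, 69, 18, 61]):
  L0: [26, 69, 18, 61]
  L1: h(26,69)=(26*31+69)%997=875 h(18,61)=(18*31+61)%997=619 -> [875, 619]
  L2: h(875,619)=(875*31+619)%997=825 -> [825]
  root=825
After append 76 (leaves=[26, 69, 18, 61, 76]):
  L0: [26, 69, 18, 61, 76]
  L1: h(26,69)=(26*31+69)%997=875 h(18,61)=(18*31+61)%997=619 h(76,76)=(76*31+76)%997=438 -> [875, 619, 438]
  L2: h(875,619)=(875*31+619)%997=825 h(438,438)=(438*31+438)%997=58 -> [825, 58]
  L3: h(825,58)=(825*31+58)%997=708 -> [708]
  root=708
After append 15 (leaves=[26, 69, 18, 61, 76, 15]):
  L0: [26, 69, 18, 61, 76, 15]
  L1: h(26,69)=(26*31+69)%997=875 h(18,61)=(18*31+61)%997=619 h(76,15)=(76*31+15)%997=377 -> [875, 619, 377]
  L2: h(875,619)=(875*31+619)%997=825 h(377,377)=(377*31+377)%997=100 -> [825, 100]
  L3: h(825,100)=(825*31+100)%997=750 -> [750]
  root=750

Answer: 26 875 782 825 708 750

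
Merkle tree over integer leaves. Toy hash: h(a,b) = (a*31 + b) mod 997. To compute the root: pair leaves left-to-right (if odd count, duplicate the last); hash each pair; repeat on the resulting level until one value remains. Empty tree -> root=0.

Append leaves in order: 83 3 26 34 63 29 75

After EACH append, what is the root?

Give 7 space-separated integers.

After append 83 (leaves=[83]):
  L0: [83]
  root=83
After append 3 (leaves=[83, 3]):
  L0: [83, 3]
  L1: h(83,3)=(83*31+3)%997=582 -> [582]
  root=582
After append 26 (leaves=[83, 3, 26]):
  L0: [83, 3, 26]
  L1: h(83,3)=(83*31+3)%997=582 h(26,26)=(26*31+26)%997=832 -> [582, 832]
  L2: h(582,832)=(582*31+832)%997=928 -> [928]
  root=928
After append 34 (leaves=[83, 3, 26, 34]):
  L0: [83, 3, 26, 34]
  L1: h(83,3)=(83*31+3)%997=582 h(26,34)=(26*31+34)%997=840 -> [582, 840]
  L2: h(582,840)=(582*31+840)%997=936 -> [936]
  root=936
After append 63 (leaves=[83, 3, 26, 34, 63]):
  L0: [83, 3, 26, 34, 63]
  L1: h(83,3)=(83*31+3)%997=582 h(26,34)=(26*31+34)%997=840 h(63,63)=(63*31+63)%997=22 -> [582, 840, 22]
  L2: h(582,840)=(582*31+840)%997=936 h(22,22)=(22*31+22)%997=704 -> [936, 704]
  L3: h(936,704)=(936*31+704)%997=807 -> [807]
  root=807
After append 29 (leaves=[83, 3, 26, 34, 63, 29]):
  L0: [83, 3, 26, 34, 63, 29]
  L1: h(83,3)=(83*31+3)%997=582 h(26,34)=(26*31+34)%997=840 h(63,29)=(63*31+29)%997=985 -> [582, 840, 985]
  L2: h(582,840)=(582*31+840)%997=936 h(985,985)=(985*31+985)%997=613 -> [936, 613]
  L3: h(936,613)=(936*31+613)%997=716 -> [716]
  root=716
After append 75 (leaves=[83, 3, 26, 34, 63, 29, 75]):
  L0: [83, 3, 26, 34, 63, 29, 75]
  L1: h(83,3)=(83*31+3)%997=582 h(26,34)=(26*31+34)%997=840 h(63,29)=(63*31+29)%997=985 h(75,75)=(75*31+75)%997=406 -> [582, 840, 985, 406]
  L2: h(582,840)=(582*31+840)%997=936 h(985,406)=(985*31+406)%997=34 -> [936, 34]
  L3: h(936,34)=(936*31+34)%997=137 -> [137]
  root=137

Answer: 83 582 928 936 807 716 137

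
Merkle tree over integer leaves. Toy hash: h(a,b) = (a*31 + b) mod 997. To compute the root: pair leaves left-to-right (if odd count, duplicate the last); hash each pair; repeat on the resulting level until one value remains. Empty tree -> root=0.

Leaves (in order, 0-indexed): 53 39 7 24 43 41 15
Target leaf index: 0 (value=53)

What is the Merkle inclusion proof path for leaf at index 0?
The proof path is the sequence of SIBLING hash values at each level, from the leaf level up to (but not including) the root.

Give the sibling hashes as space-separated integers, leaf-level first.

L0 (leaves): [53, 39, 7, 24, 43, 41, 15], target index=0
L1: h(53,39)=(53*31+39)%997=685 [pair 0] h(7,24)=(7*31+24)%997=241 [pair 1] h(43,41)=(43*31+41)%997=377 [pair 2] h(15,15)=(15*31+15)%997=480 [pair 3] -> [685, 241, 377, 480]
  Sibling for proof at L0: 39
L2: h(685,241)=(685*31+241)%997=539 [pair 0] h(377,480)=(377*31+480)%997=203 [pair 1] -> [539, 203]
  Sibling for proof at L1: 241
L3: h(539,203)=(539*31+203)%997=960 [pair 0] -> [960]
  Sibling for proof at L2: 203
Root: 960
Proof path (sibling hashes from leaf to root): [39, 241, 203]

Answer: 39 241 203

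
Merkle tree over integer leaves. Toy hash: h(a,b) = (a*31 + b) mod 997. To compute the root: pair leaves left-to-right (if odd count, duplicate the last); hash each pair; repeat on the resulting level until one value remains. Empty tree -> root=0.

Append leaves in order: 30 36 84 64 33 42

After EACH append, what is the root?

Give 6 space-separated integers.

After append 30 (leaves=[30]):
  L0: [30]
  root=30
After append 36 (leaves=[30, 36]):
  L0: [30, 36]
  L1: h(30,36)=(30*31+36)%997=966 -> [966]
  root=966
After append 84 (leaves=[30, 36, 84]):
  L0: [30, 36, 84]
  L1: h(30,36)=(30*31+36)%997=966 h(84,84)=(84*31+84)%997=694 -> [966, 694]
  L2: h(966,694)=(966*31+694)%997=730 -> [730]
  root=730
After append 64 (leaves=[30, 36, 84, 64]):
  L0: [30, 36, 84, 64]
  L1: h(30,36)=(30*31+36)%997=966 h(84,64)=(84*31+64)%997=674 -> [966, 674]
  L2: h(966,674)=(966*31+674)%997=710 -> [710]
  root=710
After append 33 (leaves=[30, 36, 84, 64, 33]):
  L0: [30, 36, 84, 64, 33]
  L1: h(30,36)=(30*31+36)%997=966 h(84,64)=(84*31+64)%997=674 h(33,33)=(33*31+33)%997=59 -> [966, 674, 59]
  L2: h(966,674)=(966*31+674)%997=710 h(59,59)=(59*31+59)%997=891 -> [710, 891]
  L3: h(710,891)=(710*31+891)%997=967 -> [967]
  root=967
After append 42 (leaves=[30, 36, 84, 64, 33, 42]):
  L0: [30, 36, 84, 64, 33, 42]
  L1: h(30,36)=(30*31+36)%997=966 h(84,64)=(84*31+64)%997=674 h(33,42)=(33*31+42)%997=68 -> [966, 674, 68]
  L2: h(966,674)=(966*31+674)%997=710 h(68,68)=(68*31+68)%997=182 -> [710, 182]
  L3: h(710,182)=(710*31+182)%997=258 -> [258]
  root=258

Answer: 30 966 730 710 967 258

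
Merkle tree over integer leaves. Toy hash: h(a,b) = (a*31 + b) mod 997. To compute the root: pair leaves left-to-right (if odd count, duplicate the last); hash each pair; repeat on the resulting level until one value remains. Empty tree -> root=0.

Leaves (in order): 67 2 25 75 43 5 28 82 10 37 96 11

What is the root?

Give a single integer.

Answer: 518

Derivation:
L0: [67, 2, 25, 75, 43, 5, 28, 82, 10, 37, 96, 11]
L1: h(67,2)=(67*31+2)%997=85 h(25,75)=(25*31+75)%997=850 h(43,5)=(43*31+5)%997=341 h(28,82)=(28*31+82)%997=950 h(10,37)=(10*31+37)%997=347 h(96,11)=(96*31+11)%997=993 -> [85, 850, 341, 950, 347, 993]
L2: h(85,850)=(85*31+850)%997=494 h(341,950)=(341*31+950)%997=554 h(347,993)=(347*31+993)%997=783 -> [494, 554, 783]
L3: h(494,554)=(494*31+554)%997=913 h(783,783)=(783*31+783)%997=131 -> [913, 131]
L4: h(913,131)=(913*31+131)%997=518 -> [518]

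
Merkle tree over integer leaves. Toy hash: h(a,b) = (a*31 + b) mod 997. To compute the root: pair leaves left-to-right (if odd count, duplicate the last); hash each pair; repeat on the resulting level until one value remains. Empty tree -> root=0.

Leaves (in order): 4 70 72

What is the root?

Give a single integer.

Answer: 342

Derivation:
L0: [4, 70, 72]
L1: h(4,70)=(4*31+70)%997=194 h(72,72)=(72*31+72)%997=310 -> [194, 310]
L2: h(194,310)=(194*31+310)%997=342 -> [342]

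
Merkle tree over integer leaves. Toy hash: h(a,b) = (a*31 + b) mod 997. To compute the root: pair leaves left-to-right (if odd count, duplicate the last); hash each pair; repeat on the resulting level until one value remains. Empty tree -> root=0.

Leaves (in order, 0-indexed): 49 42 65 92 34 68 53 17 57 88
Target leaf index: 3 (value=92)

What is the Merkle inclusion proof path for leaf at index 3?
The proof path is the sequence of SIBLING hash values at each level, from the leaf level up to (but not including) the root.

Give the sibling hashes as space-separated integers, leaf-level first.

Answer: 65 564 550 235

Derivation:
L0 (leaves): [49, 42, 65, 92, 34, 68, 53, 17, 57, 88], target index=3
L1: h(49,42)=(49*31+42)%997=564 [pair 0] h(65,92)=(65*31+92)%997=113 [pair 1] h(34,68)=(34*31+68)%997=125 [pair 2] h(53,17)=(53*31+17)%997=663 [pair 3] h(57,88)=(57*31+88)%997=858 [pair 4] -> [564, 113, 125, 663, 858]
  Sibling for proof at L0: 65
L2: h(564,113)=(564*31+113)%997=648 [pair 0] h(125,663)=(125*31+663)%997=550 [pair 1] h(858,858)=(858*31+858)%997=537 [pair 2] -> [648, 550, 537]
  Sibling for proof at L1: 564
L3: h(648,550)=(648*31+550)%997=698 [pair 0] h(537,537)=(537*31+537)%997=235 [pair 1] -> [698, 235]
  Sibling for proof at L2: 550
L4: h(698,235)=(698*31+235)%997=936 [pair 0] -> [936]
  Sibling for proof at L3: 235
Root: 936
Proof path (sibling hashes from leaf to root): [65, 564, 550, 235]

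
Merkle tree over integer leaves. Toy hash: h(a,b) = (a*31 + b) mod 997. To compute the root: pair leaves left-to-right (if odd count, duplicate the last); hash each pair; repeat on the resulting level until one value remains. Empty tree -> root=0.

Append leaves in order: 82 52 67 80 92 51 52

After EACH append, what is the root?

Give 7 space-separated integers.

After append 82 (leaves=[82]):
  L0: [82]
  root=82
After append 52 (leaves=[82, 52]):
  L0: [82, 52]
  L1: h(82,52)=(82*31+52)%997=600 -> [600]
  root=600
After append 67 (leaves=[82, 52, 67]):
  L0: [82, 52, 67]
  L1: h(82,52)=(82*31+52)%997=600 h(67,67)=(67*31+67)%997=150 -> [600, 150]
  L2: h(600,150)=(600*31+150)%997=804 -> [804]
  root=804
After append 80 (leaves=[82, 52, 67, 80]):
  L0: [82, 52, 67, 80]
  L1: h(82,52)=(82*31+52)%997=600 h(67,80)=(67*31+80)%997=163 -> [600, 163]
  L2: h(600,163)=(600*31+163)%997=817 -> [817]
  root=817
After append 92 (leaves=[82, 52, 67, 80, 92]):
  L0: [82, 52, 67, 80, 92]
  L1: h(82,52)=(82*31+52)%997=600 h(67,80)=(67*31+80)%997=163 h(92,92)=(92*31+92)%997=950 -> [600, 163, 950]
  L2: h(600,163)=(600*31+163)%997=817 h(950,950)=(950*31+950)%997=490 -> [817, 490]
  L3: h(817,490)=(817*31+490)%997=892 -> [892]
  root=892
After append 51 (leaves=[82, 52, 67, 80, 92, 51]):
  L0: [82, 52, 67, 80, 92, 51]
  L1: h(82,52)=(82*31+52)%997=600 h(67,80)=(67*31+80)%997=163 h(92,51)=(92*31+51)%997=909 -> [600, 163, 909]
  L2: h(600,163)=(600*31+163)%997=817 h(909,909)=(909*31+909)%997=175 -> [817, 175]
  L3: h(817,175)=(817*31+175)%997=577 -> [577]
  root=577
After append 52 (leaves=[82, 52, 67, 80, 92, 51, 52]):
  L0: [82, 52, 67, 80, 92, 51, 52]
  L1: h(82,52)=(82*31+52)%997=600 h(67,80)=(67*31+80)%997=163 h(92,51)=(92*31+51)%997=909 h(52,52)=(52*31+52)%997=667 -> [600, 163, 909, 667]
  L2: h(600,163)=(600*31+163)%997=817 h(909,667)=(909*31+667)%997=930 -> [817, 930]
  L3: h(817,930)=(817*31+930)%997=335 -> [335]
  root=335

Answer: 82 600 804 817 892 577 335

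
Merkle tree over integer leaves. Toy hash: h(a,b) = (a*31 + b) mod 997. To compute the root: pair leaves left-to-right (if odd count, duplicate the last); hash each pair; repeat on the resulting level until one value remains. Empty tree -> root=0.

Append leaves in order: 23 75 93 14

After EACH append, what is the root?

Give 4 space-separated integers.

After append 23 (leaves=[23]):
  L0: [23]
  root=23
After append 75 (leaves=[23, 75]):
  L0: [23, 75]
  L1: h(23,75)=(23*31+75)%997=788 -> [788]
  root=788
After append 93 (leaves=[23, 75, 93]):
  L0: [23, 75, 93]
  L1: h(23,75)=(23*31+75)%997=788 h(93,93)=(93*31+93)%997=982 -> [788, 982]
  L2: h(788,982)=(788*31+982)%997=485 -> [485]
  root=485
After append 14 (leaves=[23, 75, 93, 14]):
  L0: [23, 75, 93, 14]
  L1: h(23,75)=(23*31+75)%997=788 h(93,14)=(93*31+14)%997=903 -> [788, 903]
  L2: h(788,903)=(788*31+903)%997=406 -> [406]
  root=406

Answer: 23 788 485 406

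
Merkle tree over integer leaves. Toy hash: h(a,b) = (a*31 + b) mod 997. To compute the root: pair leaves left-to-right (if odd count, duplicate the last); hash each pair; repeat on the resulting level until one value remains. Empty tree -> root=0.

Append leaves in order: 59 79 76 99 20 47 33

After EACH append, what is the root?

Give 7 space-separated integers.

Answer: 59 911 763 786 978 845 237

Derivation:
After append 59 (leaves=[59]):
  L0: [59]
  root=59
After append 79 (leaves=[59, 79]):
  L0: [59, 79]
  L1: h(59,79)=(59*31+79)%997=911 -> [911]
  root=911
After append 76 (leaves=[59, 79, 76]):
  L0: [59, 79, 76]
  L1: h(59,79)=(59*31+79)%997=911 h(76,76)=(76*31+76)%997=438 -> [911, 438]
  L2: h(911,438)=(911*31+438)%997=763 -> [763]
  root=763
After append 99 (leaves=[59, 79, 76, 99]):
  L0: [59, 79, 76, 99]
  L1: h(59,79)=(59*31+79)%997=911 h(76,99)=(76*31+99)%997=461 -> [911, 461]
  L2: h(911,461)=(911*31+461)%997=786 -> [786]
  root=786
After append 20 (leaves=[59, 79, 76, 99, 20]):
  L0: [59, 79, 76, 99, 20]
  L1: h(59,79)=(59*31+79)%997=911 h(76,99)=(76*31+99)%997=461 h(20,20)=(20*31+20)%997=640 -> [911, 461, 640]
  L2: h(911,461)=(911*31+461)%997=786 h(640,640)=(640*31+640)%997=540 -> [786, 540]
  L3: h(786,540)=(786*31+540)%997=978 -> [978]
  root=978
After append 47 (leaves=[59, 79, 76, 99, 20, 47]):
  L0: [59, 79, 76, 99, 20, 47]
  L1: h(59,79)=(59*31+79)%997=911 h(76,99)=(76*31+99)%997=461 h(20,47)=(20*31+47)%997=667 -> [911, 461, 667]
  L2: h(911,461)=(911*31+461)%997=786 h(667,667)=(667*31+667)%997=407 -> [786, 407]
  L3: h(786,407)=(786*31+407)%997=845 -> [845]
  root=845
After append 33 (leaves=[59, 79, 76, 99, 20, 47, 33]):
  L0: [59, 79, 76, 99, 20, 47, 33]
  L1: h(59,79)=(59*31+79)%997=911 h(76,99)=(76*31+99)%997=461 h(20,47)=(20*31+47)%997=667 h(33,33)=(33*31+33)%997=59 -> [911, 461, 667, 59]
  L2: h(911,461)=(911*31+461)%997=786 h(667,59)=(667*31+59)%997=796 -> [786, 796]
  L3: h(786,796)=(786*31+796)%997=237 -> [237]
  root=237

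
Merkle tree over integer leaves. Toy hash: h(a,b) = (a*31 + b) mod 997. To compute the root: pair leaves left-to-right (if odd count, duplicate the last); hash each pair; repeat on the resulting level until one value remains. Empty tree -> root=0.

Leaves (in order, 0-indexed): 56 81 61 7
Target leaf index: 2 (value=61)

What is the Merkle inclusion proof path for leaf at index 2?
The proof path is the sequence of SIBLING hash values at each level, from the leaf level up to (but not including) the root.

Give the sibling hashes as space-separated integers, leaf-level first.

L0 (leaves): [56, 81, 61, 7], target index=2
L1: h(56,81)=(56*31+81)%997=820 [pair 0] h(61,7)=(61*31+7)%997=901 [pair 1] -> [820, 901]
  Sibling for proof at L0: 7
L2: h(820,901)=(820*31+901)%997=399 [pair 0] -> [399]
  Sibling for proof at L1: 820
Root: 399
Proof path (sibling hashes from leaf to root): [7, 820]

Answer: 7 820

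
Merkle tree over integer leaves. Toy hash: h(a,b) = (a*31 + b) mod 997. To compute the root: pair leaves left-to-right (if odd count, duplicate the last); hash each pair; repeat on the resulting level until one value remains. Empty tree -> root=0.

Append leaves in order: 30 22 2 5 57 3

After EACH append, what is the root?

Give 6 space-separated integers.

After append 30 (leaves=[30]):
  L0: [30]
  root=30
After append 22 (leaves=[30, 22]):
  L0: [30, 22]
  L1: h(30,22)=(30*31+22)%997=952 -> [952]
  root=952
After append 2 (leaves=[30, 22, 2]):
  L0: [30, 22, 2]
  L1: h(30,22)=(30*31+22)%997=952 h(2,2)=(2*31+2)%997=64 -> [952, 64]
  L2: h(952,64)=(952*31+64)%997=663 -> [663]
  root=663
After append 5 (leaves=[30, 22, 2, 5]):
  L0: [30, 22, 2, 5]
  L1: h(30,22)=(30*31+22)%997=952 h(2,5)=(2*31+5)%997=67 -> [952, 67]
  L2: h(952,67)=(952*31+67)%997=666 -> [666]
  root=666
After append 57 (leaves=[30, 22, 2, 5, 57]):
  L0: [30, 22, 2, 5, 57]
  L1: h(30,22)=(30*31+22)%997=952 h(2,5)=(2*31+5)%997=67 h(57,57)=(57*31+57)%997=827 -> [952, 67, 827]
  L2: h(952,67)=(952*31+67)%997=666 h(827,827)=(827*31+827)%997=542 -> [666, 542]
  L3: h(666,542)=(666*31+542)%997=251 -> [251]
  root=251
After append 3 (leaves=[30, 22, 2, 5, 57, 3]):
  L0: [30, 22, 2, 5, 57, 3]
  L1: h(30,22)=(30*31+22)%997=952 h(2,5)=(2*31+5)%997=67 h(57,3)=(57*31+3)%997=773 -> [952, 67, 773]
  L2: h(952,67)=(952*31+67)%997=666 h(773,773)=(773*31+773)%997=808 -> [666, 808]
  L3: h(666,808)=(666*31+808)%997=517 -> [517]
  root=517

Answer: 30 952 663 666 251 517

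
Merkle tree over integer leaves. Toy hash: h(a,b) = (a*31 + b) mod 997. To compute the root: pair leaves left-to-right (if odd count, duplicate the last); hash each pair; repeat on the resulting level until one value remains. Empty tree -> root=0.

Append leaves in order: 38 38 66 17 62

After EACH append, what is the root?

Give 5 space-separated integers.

Answer: 38 219 925 876 914

Derivation:
After append 38 (leaves=[38]):
  L0: [38]
  root=38
After append 38 (leaves=[38, 38]):
  L0: [38, 38]
  L1: h(38,38)=(38*31+38)%997=219 -> [219]
  root=219
After append 66 (leaves=[38, 38, 66]):
  L0: [38, 38, 66]
  L1: h(38,38)=(38*31+38)%997=219 h(66,66)=(66*31+66)%997=118 -> [219, 118]
  L2: h(219,118)=(219*31+118)%997=925 -> [925]
  root=925
After append 17 (leaves=[38, 38, 66, 17]):
  L0: [38, 38, 66, 17]
  L1: h(38,38)=(38*31+38)%997=219 h(66,17)=(66*31+17)%997=69 -> [219, 69]
  L2: h(219,69)=(219*31+69)%997=876 -> [876]
  root=876
After append 62 (leaves=[38, 38, 66, 17, 62]):
  L0: [38, 38, 66, 17, 62]
  L1: h(38,38)=(38*31+38)%997=219 h(66,17)=(66*31+17)%997=69 h(62,62)=(62*31+62)%997=987 -> [219, 69, 987]
  L2: h(219,69)=(219*31+69)%997=876 h(987,987)=(987*31+987)%997=677 -> [876, 677]
  L3: h(876,677)=(876*31+677)%997=914 -> [914]
  root=914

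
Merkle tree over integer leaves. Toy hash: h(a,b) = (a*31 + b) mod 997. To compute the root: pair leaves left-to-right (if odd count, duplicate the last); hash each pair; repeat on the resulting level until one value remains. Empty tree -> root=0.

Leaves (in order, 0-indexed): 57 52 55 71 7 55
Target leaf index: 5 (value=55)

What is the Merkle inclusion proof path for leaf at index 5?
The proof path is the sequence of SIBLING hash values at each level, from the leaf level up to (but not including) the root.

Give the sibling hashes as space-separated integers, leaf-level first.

L0 (leaves): [57, 52, 55, 71, 7, 55], target index=5
L1: h(57,52)=(57*31+52)%997=822 [pair 0] h(55,71)=(55*31+71)%997=779 [pair 1] h(7,55)=(7*31+55)%997=272 [pair 2] -> [822, 779, 272]
  Sibling for proof at L0: 7
L2: h(822,779)=(822*31+779)%997=339 [pair 0] h(272,272)=(272*31+272)%997=728 [pair 1] -> [339, 728]
  Sibling for proof at L1: 272
L3: h(339,728)=(339*31+728)%997=270 [pair 0] -> [270]
  Sibling for proof at L2: 339
Root: 270
Proof path (sibling hashes from leaf to root): [7, 272, 339]

Answer: 7 272 339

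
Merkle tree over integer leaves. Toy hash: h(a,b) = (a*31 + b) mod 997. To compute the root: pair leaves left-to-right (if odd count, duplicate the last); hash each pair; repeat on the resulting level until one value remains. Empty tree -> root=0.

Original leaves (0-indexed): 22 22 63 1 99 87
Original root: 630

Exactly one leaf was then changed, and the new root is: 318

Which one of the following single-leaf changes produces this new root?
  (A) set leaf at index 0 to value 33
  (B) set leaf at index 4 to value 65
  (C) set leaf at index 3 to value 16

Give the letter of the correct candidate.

Answer: A

Derivation:
Original leaves: [22, 22, 63, 1, 99, 87]
Target new root: 318
Try each candidate change and compute the resulting root:
Candidate A: set leaf[0] = 33 -> leaves = [33, 22, 63, 1, 99, 87]
  L0: [33, 22, 63, 1, 99, 87]
  L1: h(33,22)=(33*31+22)%997=48 h(63,1)=(63*31+1)%997=957 h(99,87)=(99*31+87)%997=165 -> [48, 957, 165]
  L2: h(48,957)=(48*31+957)%997=451 h(165,165)=(165*31+165)%997=295 -> [451, 295]
  L3: h(451,295)=(451*31+295)%997=318 -> [318]
  root = 318 == target 318  ** MATCH **
Candidate B: set leaf[4] = 65 -> leaves = [22, 22, 63, 1, 65, 87]
  L0: [22, 22, 63, 1, 65, 87]
  L1: h(22,22)=(22*31+22)%997=704 h(63,1)=(63*31+1)%997=957 h(65,87)=(65*31+87)%997=108 -> [704, 957, 108]
  L2: h(704,957)=(704*31+957)%997=847 h(108,108)=(108*31+108)%997=465 -> [847, 465]
  L3: h(847,465)=(847*31+465)%997=800 -> [800]
  root = 800 != target 318
Candidate C: set leaf[3] = 16 -> leaves = [22, 22, 63, 16, 99, 87]
  L0: [22, 22, 63, 16, 99, 87]
  L1: h(22,22)=(22*31+22)%997=704 h(63,16)=(63*31+16)%997=972 h(99,87)=(99*31+87)%997=165 -> [704, 972, 165]
  L2: h(704,972)=(704*31+972)%997=862 h(165,165)=(165*31+165)%997=295 -> [862, 295]
  L3: h(862,295)=(862*31+295)%997=98 -> [98]
  root = 98 != target 318
Candidate A produces the target root.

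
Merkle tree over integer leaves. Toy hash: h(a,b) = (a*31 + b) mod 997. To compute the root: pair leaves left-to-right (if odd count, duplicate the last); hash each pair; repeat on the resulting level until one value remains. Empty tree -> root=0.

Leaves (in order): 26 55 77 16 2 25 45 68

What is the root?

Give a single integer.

Answer: 798

Derivation:
L0: [26, 55, 77, 16, 2, 25, 45, 68]
L1: h(26,55)=(26*31+55)%997=861 h(77,16)=(77*31+16)%997=409 h(2,25)=(2*31+25)%997=87 h(45,68)=(45*31+68)%997=466 -> [861, 409, 87, 466]
L2: h(861,409)=(861*31+409)%997=181 h(87,466)=(87*31+466)%997=172 -> [181, 172]
L3: h(181,172)=(181*31+172)%997=798 -> [798]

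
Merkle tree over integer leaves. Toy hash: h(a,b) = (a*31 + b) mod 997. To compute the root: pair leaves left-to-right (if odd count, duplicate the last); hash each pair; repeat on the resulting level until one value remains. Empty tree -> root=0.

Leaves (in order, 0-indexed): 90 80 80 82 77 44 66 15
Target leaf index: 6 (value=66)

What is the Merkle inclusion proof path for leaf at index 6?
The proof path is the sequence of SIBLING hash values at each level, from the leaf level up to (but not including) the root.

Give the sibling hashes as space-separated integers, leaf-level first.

Answer: 15 437 805

Derivation:
L0 (leaves): [90, 80, 80, 82, 77, 44, 66, 15], target index=6
L1: h(90,80)=(90*31+80)%997=876 [pair 0] h(80,82)=(80*31+82)%997=568 [pair 1] h(77,44)=(77*31+44)%997=437 [pair 2] h(66,15)=(66*31+15)%997=67 [pair 3] -> [876, 568, 437, 67]
  Sibling for proof at L0: 15
L2: h(876,568)=(876*31+568)%997=805 [pair 0] h(437,67)=(437*31+67)%997=653 [pair 1] -> [805, 653]
  Sibling for proof at L1: 437
L3: h(805,653)=(805*31+653)%997=683 [pair 0] -> [683]
  Sibling for proof at L2: 805
Root: 683
Proof path (sibling hashes from leaf to root): [15, 437, 805]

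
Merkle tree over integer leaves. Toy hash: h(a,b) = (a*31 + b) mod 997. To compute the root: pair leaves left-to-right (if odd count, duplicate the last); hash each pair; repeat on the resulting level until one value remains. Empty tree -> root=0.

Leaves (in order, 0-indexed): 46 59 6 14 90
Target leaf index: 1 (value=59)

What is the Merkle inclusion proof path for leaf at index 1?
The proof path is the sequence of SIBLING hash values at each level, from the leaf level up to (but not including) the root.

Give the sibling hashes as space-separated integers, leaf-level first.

Answer: 46 200 436

Derivation:
L0 (leaves): [46, 59, 6, 14, 90], target index=1
L1: h(46,59)=(46*31+59)%997=488 [pair 0] h(6,14)=(6*31+14)%997=200 [pair 1] h(90,90)=(90*31+90)%997=886 [pair 2] -> [488, 200, 886]
  Sibling for proof at L0: 46
L2: h(488,200)=(488*31+200)%997=373 [pair 0] h(886,886)=(886*31+886)%997=436 [pair 1] -> [373, 436]
  Sibling for proof at L1: 200
L3: h(373,436)=(373*31+436)%997=35 [pair 0] -> [35]
  Sibling for proof at L2: 436
Root: 35
Proof path (sibling hashes from leaf to root): [46, 200, 436]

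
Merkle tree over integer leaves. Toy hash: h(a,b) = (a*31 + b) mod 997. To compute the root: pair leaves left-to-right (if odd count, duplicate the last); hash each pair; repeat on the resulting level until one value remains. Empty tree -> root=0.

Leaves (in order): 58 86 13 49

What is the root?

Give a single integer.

Answer: 33

Derivation:
L0: [58, 86, 13, 49]
L1: h(58,86)=(58*31+86)%997=887 h(13,49)=(13*31+49)%997=452 -> [887, 452]
L2: h(887,452)=(887*31+452)%997=33 -> [33]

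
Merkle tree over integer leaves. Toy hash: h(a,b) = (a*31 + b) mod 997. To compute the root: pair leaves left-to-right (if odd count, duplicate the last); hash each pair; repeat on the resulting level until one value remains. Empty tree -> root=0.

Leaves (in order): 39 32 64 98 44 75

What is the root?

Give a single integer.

Answer: 112

Derivation:
L0: [39, 32, 64, 98, 44, 75]
L1: h(39,32)=(39*31+32)%997=244 h(64,98)=(64*31+98)%997=88 h(44,75)=(44*31+75)%997=442 -> [244, 88, 442]
L2: h(244,88)=(244*31+88)%997=673 h(442,442)=(442*31+442)%997=186 -> [673, 186]
L3: h(673,186)=(673*31+186)%997=112 -> [112]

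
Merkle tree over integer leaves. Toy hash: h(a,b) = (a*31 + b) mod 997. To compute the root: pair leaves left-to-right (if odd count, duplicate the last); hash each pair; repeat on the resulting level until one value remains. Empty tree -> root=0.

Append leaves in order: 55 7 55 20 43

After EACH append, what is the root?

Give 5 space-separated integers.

Answer: 55 715 994 959 980

Derivation:
After append 55 (leaves=[55]):
  L0: [55]
  root=55
After append 7 (leaves=[55, 7]):
  L0: [55, 7]
  L1: h(55,7)=(55*31+7)%997=715 -> [715]
  root=715
After append 55 (leaves=[55, 7, 55]):
  L0: [55, 7, 55]
  L1: h(55,7)=(55*31+7)%997=715 h(55,55)=(55*31+55)%997=763 -> [715, 763]
  L2: h(715,763)=(715*31+763)%997=994 -> [994]
  root=994
After append 20 (leaves=[55, 7, 55, 20]):
  L0: [55, 7, 55, 20]
  L1: h(55,7)=(55*31+7)%997=715 h(55,20)=(55*31+20)%997=728 -> [715, 728]
  L2: h(715,728)=(715*31+728)%997=959 -> [959]
  root=959
After append 43 (leaves=[55, 7, 55, 20, 43]):
  L0: [55, 7, 55, 20, 43]
  L1: h(55,7)=(55*31+7)%997=715 h(55,20)=(55*31+20)%997=728 h(43,43)=(43*31+43)%997=379 -> [715, 728, 379]
  L2: h(715,728)=(715*31+728)%997=959 h(379,379)=(379*31+379)%997=164 -> [959, 164]
  L3: h(959,164)=(959*31+164)%997=980 -> [980]
  root=980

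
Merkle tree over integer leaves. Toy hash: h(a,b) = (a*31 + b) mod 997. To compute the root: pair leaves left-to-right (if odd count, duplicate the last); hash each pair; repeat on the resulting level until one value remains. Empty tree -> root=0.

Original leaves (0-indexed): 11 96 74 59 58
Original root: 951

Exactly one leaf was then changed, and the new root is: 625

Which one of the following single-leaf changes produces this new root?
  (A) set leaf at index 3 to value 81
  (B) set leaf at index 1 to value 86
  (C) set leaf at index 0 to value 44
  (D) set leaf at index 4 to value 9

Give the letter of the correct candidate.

Original leaves: [11, 96, 74, 59, 58]
Target new root: 625
Try each candidate change and compute the resulting root:
Candidate A: set leaf[3] = 81 -> leaves = [11, 96, 74, 81, 58]
  L0: [11, 96, 74, 81, 58]
  L1: h(11,96)=(11*31+96)%997=437 h(74,81)=(74*31+81)%997=381 h(58,58)=(58*31+58)%997=859 -> [437, 381, 859]
  L2: h(437,381)=(437*31+381)%997=967 h(859,859)=(859*31+859)%997=569 -> [967, 569]
  L3: h(967,569)=(967*31+569)%997=636 -> [636]
  root = 636 != target 625
Candidate B: set leaf[1] = 86 -> leaves = [11, 86, 74, 59, 58]
  L0: [11, 86, 74, 59, 58]
  L1: h(11,86)=(11*31+86)%997=427 h(74,59)=(74*31+59)%997=359 h(58,58)=(58*31+58)%997=859 -> [427, 359, 859]
  L2: h(427,359)=(427*31+359)%997=635 h(859,859)=(859*31+859)%997=569 -> [635, 569]
  L3: h(635,569)=(635*31+569)%997=314 -> [314]
  root = 314 != target 625
Candidate C: set leaf[0] = 44 -> leaves = [44, 96, 74, 59, 58]
  L0: [44, 96, 74, 59, 58]
  L1: h(44,96)=(44*31+96)%997=463 h(74,59)=(74*31+59)%997=359 h(58,58)=(58*31+58)%997=859 -> [463, 359, 859]
  L2: h(463,359)=(463*31+359)%997=754 h(859,859)=(859*31+859)%997=569 -> [754, 569]
  L3: h(754,569)=(754*31+569)%997=15 -> [15]
  root = 15 != target 625
Candidate D: set leaf[4] = 9 -> leaves = [11, 96, 74, 59, 9]
  L0: [11, 96, 74, 59, 9]
  L1: h(11,96)=(11*31+96)%997=437 h(74,59)=(74*31+59)%997=359 h(9,9)=(9*31+9)%997=288 -> [437, 359, 288]
  L2: h(437,359)=(437*31+359)%997=945 h(288,288)=(288*31+288)%997=243 -> [945, 243]
  L3: h(945,243)=(945*31+243)%997=625 -> [625]
  root = 625 == target 625  ** MATCH **
Candidate D produces the target root.

Answer: D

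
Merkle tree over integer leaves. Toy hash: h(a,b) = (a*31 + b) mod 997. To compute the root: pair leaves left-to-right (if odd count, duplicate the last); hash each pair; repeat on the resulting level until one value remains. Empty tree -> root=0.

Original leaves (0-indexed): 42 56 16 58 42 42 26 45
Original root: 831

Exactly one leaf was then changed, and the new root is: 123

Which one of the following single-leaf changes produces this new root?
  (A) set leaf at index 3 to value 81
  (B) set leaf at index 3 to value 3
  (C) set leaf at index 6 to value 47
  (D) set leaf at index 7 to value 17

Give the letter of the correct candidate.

Original leaves: [42, 56, 16, 58, 42, 42, 26, 45]
Target new root: 123
Try each candidate change and compute the resulting root:
Candidate A: set leaf[3] = 81 -> leaves = [42, 56, 16, 81, 42, 42, 26, 45]
  L0: [42, 56, 16, 81, 42, 42, 26, 45]
  L1: h(42,56)=(42*31+56)%997=361 h(16,81)=(16*31+81)%997=577 h(42,42)=(42*31+42)%997=347 h(26,45)=(26*31+45)%997=851 -> [361, 577, 347, 851]
  L2: h(361,577)=(361*31+577)%997=801 h(347,851)=(347*31+851)%997=641 -> [801, 641]
  L3: h(801,641)=(801*31+641)%997=547 -> [547]
  root = 547 != target 123
Candidate B: set leaf[3] = 3 -> leaves = [42, 56, 16, 3, 42, 42, 26, 45]
  L0: [42, 56, 16, 3, 42, 42, 26, 45]
  L1: h(42,56)=(42*31+56)%997=361 h(16,3)=(16*31+3)%997=499 h(42,42)=(42*31+42)%997=347 h(26,45)=(26*31+45)%997=851 -> [361, 499, 347, 851]
  L2: h(361,499)=(361*31+499)%997=723 h(347,851)=(347*31+851)%997=641 -> [723, 641]
  L3: h(723,641)=(723*31+641)%997=123 -> [123]
  root = 123 == target 123  ** MATCH **
Candidate C: set leaf[6] = 47 -> leaves = [42, 56, 16, 58, 42, 42, 47, 45]
  L0: [42, 56, 16, 58, 42, 42, 47, 45]
  L1: h(42,56)=(42*31+56)%997=361 h(16,58)=(16*31+58)%997=554 h(42,42)=(42*31+42)%997=347 h(47,45)=(47*31+45)%997=505 -> [361, 554, 347, 505]
  L2: h(361,554)=(361*31+554)%997=778 h(347,505)=(347*31+505)%997=295 -> [778, 295]
  L3: h(778,295)=(778*31+295)%997=485 -> [485]
  root = 485 != target 123
Candidate D: set leaf[7] = 17 -> leaves = [42, 56, 16, 58, 42, 42, 26, 17]
  L0: [42, 56, 16, 58, 42, 42, 26, 17]
  L1: h(42,56)=(42*31+56)%997=361 h(16,58)=(16*31+58)%997=554 h(42,42)=(42*31+42)%997=347 h(26,17)=(26*31+17)%997=823 -> [361, 554, 347, 823]
  L2: h(361,554)=(361*31+554)%997=778 h(347,823)=(347*31+823)%997=613 -> [778, 613]
  L3: h(778,613)=(778*31+613)%997=803 -> [803]
  root = 803 != target 123
Candidate B produces the target root.

Answer: B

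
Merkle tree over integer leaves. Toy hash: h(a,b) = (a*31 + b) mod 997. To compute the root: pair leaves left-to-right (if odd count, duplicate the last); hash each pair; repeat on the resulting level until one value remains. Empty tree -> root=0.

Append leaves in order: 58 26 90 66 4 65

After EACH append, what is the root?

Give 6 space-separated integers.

Answer: 58 827 601 577 49 7

Derivation:
After append 58 (leaves=[58]):
  L0: [58]
  root=58
After append 26 (leaves=[58, 26]):
  L0: [58, 26]
  L1: h(58,26)=(58*31+26)%997=827 -> [827]
  root=827
After append 90 (leaves=[58, 26, 90]):
  L0: [58, 26, 90]
  L1: h(58,26)=(58*31+26)%997=827 h(90,90)=(90*31+90)%997=886 -> [827, 886]
  L2: h(827,886)=(827*31+886)%997=601 -> [601]
  root=601
After append 66 (leaves=[58, 26, 90, 66]):
  L0: [58, 26, 90, 66]
  L1: h(58,26)=(58*31+26)%997=827 h(90,66)=(90*31+66)%997=862 -> [827, 862]
  L2: h(827,862)=(827*31+862)%997=577 -> [577]
  root=577
After append 4 (leaves=[58, 26, 90, 66, 4]):
  L0: [58, 26, 90, 66, 4]
  L1: h(58,26)=(58*31+26)%997=827 h(90,66)=(90*31+66)%997=862 h(4,4)=(4*31+4)%997=128 -> [827, 862, 128]
  L2: h(827,862)=(827*31+862)%997=577 h(128,128)=(128*31+128)%997=108 -> [577, 108]
  L3: h(577,108)=(577*31+108)%997=49 -> [49]
  root=49
After append 65 (leaves=[58, 26, 90, 66, 4, 65]):
  L0: [58, 26, 90, 66, 4, 65]
  L1: h(58,26)=(58*31+26)%997=827 h(90,66)=(90*31+66)%997=862 h(4,65)=(4*31+65)%997=189 -> [827, 862, 189]
  L2: h(827,862)=(827*31+862)%997=577 h(189,189)=(189*31+189)%997=66 -> [577, 66]
  L3: h(577,66)=(577*31+66)%997=7 -> [7]
  root=7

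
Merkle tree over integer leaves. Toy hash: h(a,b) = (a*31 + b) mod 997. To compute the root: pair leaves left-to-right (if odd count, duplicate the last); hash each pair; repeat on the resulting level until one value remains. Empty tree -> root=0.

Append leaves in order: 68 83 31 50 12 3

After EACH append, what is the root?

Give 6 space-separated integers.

After append 68 (leaves=[68]):
  L0: [68]
  root=68
After append 83 (leaves=[68, 83]):
  L0: [68, 83]
  L1: h(68,83)=(68*31+83)%997=197 -> [197]
  root=197
After append 31 (leaves=[68, 83, 31]):
  L0: [68, 83, 31]
  L1: h(68,83)=(68*31+83)%997=197 h(31,31)=(31*31+31)%997=992 -> [197, 992]
  L2: h(197,992)=(197*31+992)%997=120 -> [120]
  root=120
After append 50 (leaves=[68, 83, 31, 50]):
  L0: [68, 83, 31, 50]
  L1: h(68,83)=(68*31+83)%997=197 h(31,50)=(31*31+50)%997=14 -> [197, 14]
  L2: h(197,14)=(197*31+14)%997=139 -> [139]
  root=139
After append 12 (leaves=[68, 83, 31, 50, 12]):
  L0: [68, 83, 31, 50, 12]
  L1: h(68,83)=(68*31+83)%997=197 h(31,50)=(31*31+50)%997=14 h(12,12)=(12*31+12)%997=384 -> [197, 14, 384]
  L2: h(197,14)=(197*31+14)%997=139 h(384,384)=(384*31+384)%997=324 -> [139, 324]
  L3: h(139,324)=(139*31+324)%997=645 -> [645]
  root=645
After append 3 (leaves=[68, 83, 31, 50, 12, 3]):
  L0: [68, 83, 31, 50, 12, 3]
  L1: h(68,83)=(68*31+83)%997=197 h(31,50)=(31*31+50)%997=14 h(12,3)=(12*31+3)%997=375 -> [197, 14, 375]
  L2: h(197,14)=(197*31+14)%997=139 h(375,375)=(375*31+375)%997=36 -> [139, 36]
  L3: h(139,36)=(139*31+36)%997=357 -> [357]
  root=357

Answer: 68 197 120 139 645 357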